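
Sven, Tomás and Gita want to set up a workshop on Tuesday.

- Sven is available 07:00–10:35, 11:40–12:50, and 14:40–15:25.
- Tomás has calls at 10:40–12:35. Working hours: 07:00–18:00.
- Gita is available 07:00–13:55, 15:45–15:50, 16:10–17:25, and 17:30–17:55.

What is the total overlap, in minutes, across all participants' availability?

230 minutes

Tomás free within 07:00–18:00: 07:00–10:40, 12:35–18:00.
Sven ∩ Tomás: 07:00–10:35, 12:35–12:50, 14:40–15:25.
Sven ∩ Tomás ∩ Gita: 07:00–10:35, 12:35–12:50.
Total common minutes: 215 + 15 = 230.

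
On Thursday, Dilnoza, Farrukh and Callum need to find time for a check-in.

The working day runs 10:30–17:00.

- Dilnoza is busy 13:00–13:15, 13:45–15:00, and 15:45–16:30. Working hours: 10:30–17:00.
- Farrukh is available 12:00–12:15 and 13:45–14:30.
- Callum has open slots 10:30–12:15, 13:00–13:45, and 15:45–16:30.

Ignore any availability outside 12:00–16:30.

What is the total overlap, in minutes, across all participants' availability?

Dilnoza free within 10:30–17:00: 10:30–13:00, 13:15–13:45, 15:00–15:45, 16:30–17:00.
Dilnoza ∩ Farrukh: 12:00–12:15.
Dilnoza ∩ Farrukh ∩ Callum: 12:00–12:15.
Restricted to 12:00–16:30: 12:00–12:15.
Total common minutes: 15.

15 minutes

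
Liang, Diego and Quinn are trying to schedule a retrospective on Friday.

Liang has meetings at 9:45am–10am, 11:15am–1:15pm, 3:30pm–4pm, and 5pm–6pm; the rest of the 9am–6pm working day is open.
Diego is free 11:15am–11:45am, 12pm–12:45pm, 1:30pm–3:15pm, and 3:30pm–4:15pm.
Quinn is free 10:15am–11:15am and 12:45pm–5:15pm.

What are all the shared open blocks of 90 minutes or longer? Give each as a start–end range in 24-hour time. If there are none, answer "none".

Liang free within 09:00–18:00: 09:00–09:45, 10:00–11:15, 13:15–15:30, 16:00–17:00.
Liang ∩ Diego: 13:30–15:15, 16:00–16:15.
Liang ∩ Diego ∩ Quinn: 13:30–15:15, 16:00–16:15.
Windows ≥ 90 min: 13:30–15:15.

13:30–15:15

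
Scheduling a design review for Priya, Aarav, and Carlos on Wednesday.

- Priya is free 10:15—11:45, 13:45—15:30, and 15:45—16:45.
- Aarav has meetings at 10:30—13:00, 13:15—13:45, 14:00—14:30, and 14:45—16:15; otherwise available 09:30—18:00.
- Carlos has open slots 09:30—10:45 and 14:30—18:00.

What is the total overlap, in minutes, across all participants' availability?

Aarav free within 09:30–18:00: 09:30–10:30, 13:00–13:15, 13:45–14:00, 14:30–14:45, 16:15–18:00.
Priya ∩ Aarav: 10:15–10:30, 13:45–14:00, 14:30–14:45, 16:15–16:45.
Priya ∩ Aarav ∩ Carlos: 10:15–10:30, 14:30–14:45, 16:15–16:45.
Total common minutes: 15 + 15 + 30 = 60.

60 minutes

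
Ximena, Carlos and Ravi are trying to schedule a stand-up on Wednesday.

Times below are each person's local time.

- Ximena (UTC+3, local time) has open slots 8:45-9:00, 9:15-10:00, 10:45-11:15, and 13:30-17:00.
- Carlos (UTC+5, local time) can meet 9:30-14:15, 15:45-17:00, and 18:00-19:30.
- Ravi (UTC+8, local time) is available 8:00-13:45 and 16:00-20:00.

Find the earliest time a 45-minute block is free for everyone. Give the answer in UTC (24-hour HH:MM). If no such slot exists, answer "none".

Ximena → UTC: 05:45–06:00, 06:15–07:00, 07:45–08:15, 10:30–14:00.
Carlos → UTC: 04:30–09:15, 10:45–12:00, 13:00–14:30.
Ravi → UTC: 00:00–05:45, 08:00–12:00.
Ximena ∩ Carlos: 05:45–06:00, 06:15–07:00, 07:45–08:15, 10:45–12:00, 13:00–14:00.
Ximena ∩ Carlos ∩ Ravi: 08:00–08:15, 10:45–12:00.
Windows ≥ 45 min: 10:45–12:00.
Earliest such window starts at 10:45.

10:45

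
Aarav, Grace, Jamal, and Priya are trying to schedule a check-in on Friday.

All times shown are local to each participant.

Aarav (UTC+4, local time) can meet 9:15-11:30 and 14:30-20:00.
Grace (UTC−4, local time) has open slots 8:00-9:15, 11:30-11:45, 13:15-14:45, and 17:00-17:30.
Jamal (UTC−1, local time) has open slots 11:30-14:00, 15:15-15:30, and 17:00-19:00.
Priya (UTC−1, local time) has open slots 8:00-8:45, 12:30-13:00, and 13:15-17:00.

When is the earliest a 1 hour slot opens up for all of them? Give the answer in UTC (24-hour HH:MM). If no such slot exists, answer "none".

Aarav → UTC: 05:15–07:30, 10:30–16:00.
Grace → UTC: 12:00–13:15, 15:30–15:45, 17:15–18:45, 21:00–21:30.
Jamal → UTC: 12:30–15:00, 16:15–16:30, 18:00–20:00.
Priya → UTC: 09:00–09:45, 13:30–14:00, 14:15–18:00.
Aarav ∩ Grace: 12:00–13:15, 15:30–15:45.
Aarav ∩ Grace ∩ Jamal: 12:30–13:15.
Aarav ∩ Grace ∩ Jamal ∩ Priya: (none).
Windows ≥ 60 min: (none).

none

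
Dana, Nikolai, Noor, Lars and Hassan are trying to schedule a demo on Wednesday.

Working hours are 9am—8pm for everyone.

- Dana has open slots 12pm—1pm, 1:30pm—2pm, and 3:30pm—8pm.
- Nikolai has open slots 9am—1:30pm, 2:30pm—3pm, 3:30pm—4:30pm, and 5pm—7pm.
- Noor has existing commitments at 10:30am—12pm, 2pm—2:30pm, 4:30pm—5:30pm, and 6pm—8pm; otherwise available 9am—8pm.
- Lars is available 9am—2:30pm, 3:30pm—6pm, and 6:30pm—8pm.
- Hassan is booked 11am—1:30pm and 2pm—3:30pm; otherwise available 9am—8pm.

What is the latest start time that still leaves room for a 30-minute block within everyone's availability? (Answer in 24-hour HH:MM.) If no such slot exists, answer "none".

Noor free within 09:00–20:00: 09:00–10:30, 12:00–14:00, 14:30–16:30, 17:30–18:00.
Hassan free within 09:00–20:00: 09:00–11:00, 13:30–14:00, 15:30–20:00.
Dana ∩ Nikolai: 12:00–13:00, 15:30–16:30, 17:00–19:00.
Dana ∩ Nikolai ∩ Noor: 12:00–13:00, 15:30–16:30, 17:30–18:00.
Dana ∩ Nikolai ∩ Noor ∩ Lars: 12:00–13:00, 15:30–16:30, 17:30–18:00.
Dana ∩ Nikolai ∩ Noor ∩ Lars ∩ Hassan: 15:30–16:30, 17:30–18:00.
Windows ≥ 30 min: 15:30–16:30, 17:30–18:00.
Latest start in the last window 17:30–18:00 is 18:00 − 30 min = 17:30.

17:30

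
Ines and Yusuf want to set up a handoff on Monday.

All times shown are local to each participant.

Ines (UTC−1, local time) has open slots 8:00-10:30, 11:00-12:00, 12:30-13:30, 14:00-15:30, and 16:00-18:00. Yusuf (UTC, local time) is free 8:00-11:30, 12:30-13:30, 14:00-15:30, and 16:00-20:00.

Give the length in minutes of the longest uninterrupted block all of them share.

150 minutes

Ines → UTC: 09:00–11:30, 12:00–13:00, 13:30–14:30, 15:00–16:30, 17:00–19:00.
Yusuf → UTC: 08:00–11:30, 12:30–13:30, 14:00–15:30, 16:00–20:00.
Ines ∩ Yusuf: 09:00–11:30, 12:30–13:00, 14:00–14:30, 15:00–15:30, 16:00–16:30, 17:00–19:00.
Common window lengths: 150, 30, 30, 30, 30, 120 min; longest is 150.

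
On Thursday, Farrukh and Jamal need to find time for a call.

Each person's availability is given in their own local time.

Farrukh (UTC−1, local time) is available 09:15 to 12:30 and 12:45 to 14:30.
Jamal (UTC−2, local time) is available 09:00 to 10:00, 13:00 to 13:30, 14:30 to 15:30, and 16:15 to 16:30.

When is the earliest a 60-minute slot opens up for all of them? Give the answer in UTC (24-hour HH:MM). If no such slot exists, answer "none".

Farrukh → UTC: 10:15–13:30, 13:45–15:30.
Jamal → UTC: 11:00–12:00, 15:00–15:30, 16:30–17:30, 18:15–18:30.
Farrukh ∩ Jamal: 11:00–12:00, 15:00–15:30.
Windows ≥ 60 min: 11:00–12:00.
Earliest such window starts at 11:00.

11:00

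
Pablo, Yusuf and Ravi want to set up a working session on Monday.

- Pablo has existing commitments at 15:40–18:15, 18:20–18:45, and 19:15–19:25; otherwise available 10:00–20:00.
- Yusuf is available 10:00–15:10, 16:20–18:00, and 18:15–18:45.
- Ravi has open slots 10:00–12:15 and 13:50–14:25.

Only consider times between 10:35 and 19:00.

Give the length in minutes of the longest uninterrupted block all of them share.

Pablo free within 10:00–20:00: 10:00–15:40, 18:15–18:20, 18:45–19:15, 19:25–20:00.
Pablo ∩ Yusuf: 10:00–15:10, 18:15–18:20.
Pablo ∩ Yusuf ∩ Ravi: 10:00–12:15, 13:50–14:25.
Restricted to 10:35–19:00: 10:35–12:15, 13:50–14:25.
Common window lengths: 100, 35 min; longest is 100.

100 minutes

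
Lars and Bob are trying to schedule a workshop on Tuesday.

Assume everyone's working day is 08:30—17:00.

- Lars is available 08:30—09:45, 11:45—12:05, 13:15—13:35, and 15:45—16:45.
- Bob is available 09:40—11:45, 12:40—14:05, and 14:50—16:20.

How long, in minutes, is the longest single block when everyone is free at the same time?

Lars ∩ Bob: 09:40–09:45, 13:15–13:35, 15:45–16:20.
Common window lengths: 5, 20, 35 min; longest is 35.

35 minutes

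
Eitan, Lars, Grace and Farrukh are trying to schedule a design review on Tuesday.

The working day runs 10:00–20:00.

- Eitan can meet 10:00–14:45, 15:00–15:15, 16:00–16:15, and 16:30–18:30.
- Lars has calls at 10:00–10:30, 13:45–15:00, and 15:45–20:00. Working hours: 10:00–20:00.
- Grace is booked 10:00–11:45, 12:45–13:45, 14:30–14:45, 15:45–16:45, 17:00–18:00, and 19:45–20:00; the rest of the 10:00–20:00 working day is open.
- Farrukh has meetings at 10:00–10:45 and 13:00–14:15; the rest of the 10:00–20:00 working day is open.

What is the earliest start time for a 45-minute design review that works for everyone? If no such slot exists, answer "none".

Lars free within 10:00–20:00: 10:30–13:45, 15:00–15:45.
Grace free within 10:00–20:00: 11:45–12:45, 13:45–14:30, 14:45–15:45, 16:45–17:00, 18:00–19:45.
Farrukh free within 10:00–20:00: 10:45–13:00, 14:15–20:00.
Eitan ∩ Lars: 10:30–13:45, 15:00–15:15.
Eitan ∩ Lars ∩ Grace: 11:45–12:45, 15:00–15:15.
Eitan ∩ Lars ∩ Grace ∩ Farrukh: 11:45–12:45, 15:00–15:15.
Windows ≥ 45 min: 11:45–12:45.
Earliest such window starts at 11:45.

11:45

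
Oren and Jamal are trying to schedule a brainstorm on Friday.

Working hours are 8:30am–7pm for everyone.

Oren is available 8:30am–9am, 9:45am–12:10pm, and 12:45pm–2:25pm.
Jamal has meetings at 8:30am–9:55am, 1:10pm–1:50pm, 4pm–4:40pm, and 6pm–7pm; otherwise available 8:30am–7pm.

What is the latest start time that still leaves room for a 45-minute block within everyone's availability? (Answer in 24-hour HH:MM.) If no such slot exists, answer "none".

11:25

Jamal free within 08:30–19:00: 09:55–13:10, 13:50–16:00, 16:40–18:00.
Oren ∩ Jamal: 09:55–12:10, 12:45–13:10, 13:50–14:25.
Windows ≥ 45 min: 09:55–12:10.
Latest start in the last window 09:55–12:10 is 12:10 − 45 min = 11:25.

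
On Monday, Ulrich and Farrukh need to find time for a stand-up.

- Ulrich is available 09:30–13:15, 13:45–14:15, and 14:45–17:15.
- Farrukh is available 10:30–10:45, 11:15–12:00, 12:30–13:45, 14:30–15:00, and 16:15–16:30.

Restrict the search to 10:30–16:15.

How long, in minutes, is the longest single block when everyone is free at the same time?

Ulrich ∩ Farrukh: 10:30–10:45, 11:15–12:00, 12:30–13:15, 14:45–15:00, 16:15–16:30.
Restricted to 10:30–16:15: 10:30–10:45, 11:15–12:00, 12:30–13:15, 14:45–15:00.
Common window lengths: 15, 45, 45, 15 min; longest is 45.

45 minutes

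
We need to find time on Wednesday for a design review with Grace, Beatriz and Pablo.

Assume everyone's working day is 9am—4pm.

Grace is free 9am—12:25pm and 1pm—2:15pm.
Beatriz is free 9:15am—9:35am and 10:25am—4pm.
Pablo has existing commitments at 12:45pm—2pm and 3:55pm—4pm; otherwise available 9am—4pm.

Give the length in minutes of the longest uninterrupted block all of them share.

Pablo free within 09:00–16:00: 09:00–12:45, 14:00–15:55.
Grace ∩ Beatriz: 09:15–09:35, 10:25–12:25, 13:00–14:15.
Grace ∩ Beatriz ∩ Pablo: 09:15–09:35, 10:25–12:25, 14:00–14:15.
Common window lengths: 20, 120, 15 min; longest is 120.

120 minutes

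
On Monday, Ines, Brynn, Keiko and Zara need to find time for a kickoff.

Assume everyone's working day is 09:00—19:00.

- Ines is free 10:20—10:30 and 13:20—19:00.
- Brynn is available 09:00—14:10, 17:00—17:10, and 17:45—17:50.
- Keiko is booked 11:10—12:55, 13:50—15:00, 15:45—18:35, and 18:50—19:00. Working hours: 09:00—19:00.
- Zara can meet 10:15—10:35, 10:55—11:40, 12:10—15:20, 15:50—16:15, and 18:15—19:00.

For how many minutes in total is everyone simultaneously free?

40 minutes

Keiko free within 09:00–19:00: 09:00–11:10, 12:55–13:50, 15:00–15:45, 18:35–18:50.
Ines ∩ Brynn: 10:20–10:30, 13:20–14:10, 17:00–17:10, 17:45–17:50.
Ines ∩ Brynn ∩ Keiko: 10:20–10:30, 13:20–13:50.
Ines ∩ Brynn ∩ Keiko ∩ Zara: 10:20–10:30, 13:20–13:50.
Total common minutes: 10 + 30 = 40.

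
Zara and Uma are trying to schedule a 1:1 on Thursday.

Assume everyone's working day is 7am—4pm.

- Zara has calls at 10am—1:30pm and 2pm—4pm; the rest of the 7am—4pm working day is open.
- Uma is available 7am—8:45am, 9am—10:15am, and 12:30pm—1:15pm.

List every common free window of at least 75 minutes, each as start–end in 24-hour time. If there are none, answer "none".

Zara free within 07:00–16:00: 07:00–10:00, 13:30–14:00.
Zara ∩ Uma: 07:00–08:45, 09:00–10:00.
Windows ≥ 75 min: 07:00–08:45.

07:00–08:45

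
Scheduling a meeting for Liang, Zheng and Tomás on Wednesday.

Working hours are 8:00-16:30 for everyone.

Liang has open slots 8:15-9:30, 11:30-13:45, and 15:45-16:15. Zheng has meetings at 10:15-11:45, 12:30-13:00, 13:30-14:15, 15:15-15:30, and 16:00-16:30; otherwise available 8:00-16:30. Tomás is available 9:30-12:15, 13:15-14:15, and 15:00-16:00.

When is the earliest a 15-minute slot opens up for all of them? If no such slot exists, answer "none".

11:45

Zheng free within 08:00–16:30: 08:00–10:15, 11:45–12:30, 13:00–13:30, 14:15–15:15, 15:30–16:00.
Liang ∩ Zheng: 08:15–09:30, 11:45–12:30, 13:00–13:30, 15:45–16:00.
Liang ∩ Zheng ∩ Tomás: 11:45–12:15, 13:15–13:30, 15:45–16:00.
Windows ≥ 15 min: 11:45–12:15, 13:15–13:30, 15:45–16:00.
Earliest such window starts at 11:45.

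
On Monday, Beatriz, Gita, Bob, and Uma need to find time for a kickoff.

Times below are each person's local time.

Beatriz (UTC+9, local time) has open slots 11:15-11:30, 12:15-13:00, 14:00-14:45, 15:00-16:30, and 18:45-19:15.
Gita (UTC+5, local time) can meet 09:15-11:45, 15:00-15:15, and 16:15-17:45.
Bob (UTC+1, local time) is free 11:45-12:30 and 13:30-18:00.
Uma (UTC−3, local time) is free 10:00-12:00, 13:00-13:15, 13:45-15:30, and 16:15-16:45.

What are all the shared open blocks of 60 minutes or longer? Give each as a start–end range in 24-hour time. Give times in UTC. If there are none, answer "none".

none

Beatriz → UTC: 02:15–02:30, 03:15–04:00, 05:00–05:45, 06:00–07:30, 09:45–10:15.
Gita → UTC: 04:15–06:45, 10:00–10:15, 11:15–12:45.
Bob → UTC: 10:45–11:30, 12:30–17:00.
Uma → UTC: 13:00–15:00, 16:00–16:15, 16:45–18:30, 19:15–19:45.
Beatriz ∩ Gita: 05:00–05:45, 06:00–06:45, 10:00–10:15.
Beatriz ∩ Gita ∩ Bob: (none).
Beatriz ∩ Gita ∩ Bob ∩ Uma: (none).
Windows ≥ 60 min: (none).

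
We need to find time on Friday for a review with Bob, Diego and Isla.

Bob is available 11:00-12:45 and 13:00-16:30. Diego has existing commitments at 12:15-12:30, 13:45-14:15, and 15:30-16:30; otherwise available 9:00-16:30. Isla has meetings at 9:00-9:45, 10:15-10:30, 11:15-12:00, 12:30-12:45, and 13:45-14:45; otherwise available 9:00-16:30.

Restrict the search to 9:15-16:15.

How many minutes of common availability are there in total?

Diego free within 09:00–16:30: 09:00–12:15, 12:30–13:45, 14:15–15:30.
Isla free within 09:00–16:30: 09:45–10:15, 10:30–11:15, 12:00–12:30, 12:45–13:45, 14:45–16:30.
Bob ∩ Diego: 11:00–12:15, 12:30–12:45, 13:00–13:45, 14:15–15:30.
Bob ∩ Diego ∩ Isla: 11:00–11:15, 12:00–12:15, 13:00–13:45, 14:45–15:30.
Restricted to 09:15–16:15: 11:00–11:15, 12:00–12:15, 13:00–13:45, 14:45–15:30.
Total common minutes: 15 + 15 + 45 + 45 = 120.

120 minutes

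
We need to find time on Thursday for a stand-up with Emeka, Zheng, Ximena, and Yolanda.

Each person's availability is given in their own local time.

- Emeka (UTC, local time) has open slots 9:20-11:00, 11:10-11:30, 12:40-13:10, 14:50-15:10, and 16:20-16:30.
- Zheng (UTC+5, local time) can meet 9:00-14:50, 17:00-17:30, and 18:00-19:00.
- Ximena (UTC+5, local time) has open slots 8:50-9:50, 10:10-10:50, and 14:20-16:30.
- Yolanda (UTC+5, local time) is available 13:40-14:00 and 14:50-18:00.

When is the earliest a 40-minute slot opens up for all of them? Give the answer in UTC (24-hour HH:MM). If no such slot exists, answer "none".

Emeka → UTC: 09:20–11:00, 11:10–11:30, 12:40–13:10, 14:50–15:10, 16:20–16:30.
Zheng → UTC: 04:00–09:50, 12:00–12:30, 13:00–14:00.
Ximena → UTC: 03:50–04:50, 05:10–05:50, 09:20–11:30.
Yolanda → UTC: 08:40–09:00, 09:50–13:00.
Emeka ∩ Zheng: 09:20–09:50, 13:00–13:10.
Emeka ∩ Zheng ∩ Ximena: 09:20–09:50.
Emeka ∩ Zheng ∩ Ximena ∩ Yolanda: (none).
Windows ≥ 40 min: (none).

none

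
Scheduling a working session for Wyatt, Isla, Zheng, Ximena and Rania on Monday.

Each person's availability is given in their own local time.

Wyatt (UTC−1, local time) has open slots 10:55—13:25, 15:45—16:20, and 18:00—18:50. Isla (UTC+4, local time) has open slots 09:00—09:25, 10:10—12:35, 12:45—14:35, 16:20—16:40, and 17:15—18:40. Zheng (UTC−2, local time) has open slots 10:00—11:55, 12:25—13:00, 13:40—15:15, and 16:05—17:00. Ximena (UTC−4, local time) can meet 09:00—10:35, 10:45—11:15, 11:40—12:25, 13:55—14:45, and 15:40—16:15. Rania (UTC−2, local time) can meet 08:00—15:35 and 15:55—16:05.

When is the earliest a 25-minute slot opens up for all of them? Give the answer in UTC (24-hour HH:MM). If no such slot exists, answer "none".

Wyatt → UTC: 11:55–14:25, 16:45–17:20, 19:00–19:50.
Isla → UTC: 05:00–05:25, 06:10–08:35, 08:45–10:35, 12:20–12:40, 13:15–14:40.
Zheng → UTC: 12:00–13:55, 14:25–15:00, 15:40–17:15, 18:05–19:00.
Ximena → UTC: 13:00–14:35, 14:45–15:15, 15:40–16:25, 17:55–18:45, 19:40–20:15.
Rania → UTC: 10:00–17:35, 17:55–18:05.
Wyatt ∩ Isla: 12:20–12:40, 13:15–14:25.
Wyatt ∩ Isla ∩ Zheng: 12:20–12:40, 13:15–13:55.
Wyatt ∩ Isla ∩ Zheng ∩ Ximena: 13:15–13:55.
Wyatt ∩ Isla ∩ Zheng ∩ Ximena ∩ Rania: 13:15–13:55.
Windows ≥ 25 min: 13:15–13:55.
Earliest such window starts at 13:15.

13:15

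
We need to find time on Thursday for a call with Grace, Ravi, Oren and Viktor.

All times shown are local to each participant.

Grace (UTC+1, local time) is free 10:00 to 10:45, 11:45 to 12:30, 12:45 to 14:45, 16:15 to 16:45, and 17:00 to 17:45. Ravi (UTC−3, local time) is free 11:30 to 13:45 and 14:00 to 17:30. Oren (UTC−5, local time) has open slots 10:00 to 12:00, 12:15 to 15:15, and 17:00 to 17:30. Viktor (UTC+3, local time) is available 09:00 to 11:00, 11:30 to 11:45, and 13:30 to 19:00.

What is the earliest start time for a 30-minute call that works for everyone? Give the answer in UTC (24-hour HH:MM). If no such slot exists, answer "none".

15:15

Grace → UTC: 09:00–09:45, 10:45–11:30, 11:45–13:45, 15:15–15:45, 16:00–16:45.
Ravi → UTC: 14:30–16:45, 17:00–20:30.
Oren → UTC: 15:00–17:00, 17:15–20:15, 22:00–22:30.
Viktor → UTC: 06:00–08:00, 08:30–08:45, 10:30–16:00.
Grace ∩ Ravi: 15:15–15:45, 16:00–16:45.
Grace ∩ Ravi ∩ Oren: 15:15–15:45, 16:00–16:45.
Grace ∩ Ravi ∩ Oren ∩ Viktor: 15:15–15:45.
Windows ≥ 30 min: 15:15–15:45.
Earliest such window starts at 15:15.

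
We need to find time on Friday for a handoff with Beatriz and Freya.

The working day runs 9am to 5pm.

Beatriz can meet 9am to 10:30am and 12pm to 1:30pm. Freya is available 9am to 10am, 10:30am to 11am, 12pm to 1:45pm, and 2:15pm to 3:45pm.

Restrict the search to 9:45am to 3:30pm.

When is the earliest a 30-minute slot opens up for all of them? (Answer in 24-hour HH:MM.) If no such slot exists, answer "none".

12:00

Beatriz ∩ Freya: 09:00–10:00, 12:00–13:30.
Restricted to 09:45–15:30: 09:45–10:00, 12:00–13:30.
Windows ≥ 30 min: 12:00–13:30.
Earliest such window starts at 12:00.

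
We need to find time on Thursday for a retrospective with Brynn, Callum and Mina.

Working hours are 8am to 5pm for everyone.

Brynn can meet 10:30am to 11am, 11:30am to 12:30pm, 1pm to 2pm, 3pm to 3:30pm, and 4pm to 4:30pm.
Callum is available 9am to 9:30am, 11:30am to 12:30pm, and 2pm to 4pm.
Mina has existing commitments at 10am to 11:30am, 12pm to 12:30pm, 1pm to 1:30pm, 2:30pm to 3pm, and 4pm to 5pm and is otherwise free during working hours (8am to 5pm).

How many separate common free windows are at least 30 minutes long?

2

Mina free within 08:00–17:00: 08:00–10:00, 11:30–12:00, 12:30–13:00, 13:30–14:30, 15:00–16:00.
Brynn ∩ Callum: 11:30–12:30, 15:00–15:30.
Brynn ∩ Callum ∩ Mina: 11:30–12:00, 15:00–15:30.
Windows ≥ 30 min: 11:30–12:00, 15:00–15:30.
That's 2 windows.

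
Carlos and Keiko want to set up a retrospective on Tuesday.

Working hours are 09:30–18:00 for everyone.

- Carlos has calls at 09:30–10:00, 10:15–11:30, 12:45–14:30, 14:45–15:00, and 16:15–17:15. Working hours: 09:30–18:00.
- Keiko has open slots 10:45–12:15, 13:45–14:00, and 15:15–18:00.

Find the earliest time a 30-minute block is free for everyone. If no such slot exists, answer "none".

11:30

Carlos free within 09:30–18:00: 10:00–10:15, 11:30–12:45, 14:30–14:45, 15:00–16:15, 17:15–18:00.
Carlos ∩ Keiko: 11:30–12:15, 15:15–16:15, 17:15–18:00.
Windows ≥ 30 min: 11:30–12:15, 15:15–16:15, 17:15–18:00.
Earliest such window starts at 11:30.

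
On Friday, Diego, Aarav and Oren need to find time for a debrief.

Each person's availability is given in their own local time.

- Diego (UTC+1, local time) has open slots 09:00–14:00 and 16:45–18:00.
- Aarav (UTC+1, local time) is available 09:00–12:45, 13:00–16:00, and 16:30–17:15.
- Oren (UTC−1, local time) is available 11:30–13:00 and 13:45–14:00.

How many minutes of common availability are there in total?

Diego → UTC: 08:00–13:00, 15:45–17:00.
Aarav → UTC: 08:00–11:45, 12:00–15:00, 15:30–16:15.
Oren → UTC: 12:30–14:00, 14:45–15:00.
Diego ∩ Aarav: 08:00–11:45, 12:00–13:00, 15:45–16:15.
Diego ∩ Aarav ∩ Oren: 12:30–13:00.
Total common minutes: 30.

30 minutes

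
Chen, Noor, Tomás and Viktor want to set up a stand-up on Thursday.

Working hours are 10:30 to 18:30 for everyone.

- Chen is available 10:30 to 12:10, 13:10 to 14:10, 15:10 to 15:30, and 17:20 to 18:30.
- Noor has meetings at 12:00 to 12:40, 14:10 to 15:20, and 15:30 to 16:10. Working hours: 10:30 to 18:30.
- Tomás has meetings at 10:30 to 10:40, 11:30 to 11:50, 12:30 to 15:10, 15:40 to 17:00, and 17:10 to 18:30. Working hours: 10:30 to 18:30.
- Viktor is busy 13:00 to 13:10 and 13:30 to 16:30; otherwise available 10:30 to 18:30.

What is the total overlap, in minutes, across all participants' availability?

Noor free within 10:30–18:30: 10:30–12:00, 12:40–14:10, 15:20–15:30, 16:10–18:30.
Tomás free within 10:30–18:30: 10:40–11:30, 11:50–12:30, 15:10–15:40, 17:00–17:10.
Viktor free within 10:30–18:30: 10:30–13:00, 13:10–13:30, 16:30–18:30.
Chen ∩ Noor: 10:30–12:00, 13:10–14:10, 15:20–15:30, 17:20–18:30.
Chen ∩ Noor ∩ Tomás: 10:40–11:30, 11:50–12:00, 15:20–15:30.
Chen ∩ Noor ∩ Tomás ∩ Viktor: 10:40–11:30, 11:50–12:00.
Total common minutes: 50 + 10 = 60.

60 minutes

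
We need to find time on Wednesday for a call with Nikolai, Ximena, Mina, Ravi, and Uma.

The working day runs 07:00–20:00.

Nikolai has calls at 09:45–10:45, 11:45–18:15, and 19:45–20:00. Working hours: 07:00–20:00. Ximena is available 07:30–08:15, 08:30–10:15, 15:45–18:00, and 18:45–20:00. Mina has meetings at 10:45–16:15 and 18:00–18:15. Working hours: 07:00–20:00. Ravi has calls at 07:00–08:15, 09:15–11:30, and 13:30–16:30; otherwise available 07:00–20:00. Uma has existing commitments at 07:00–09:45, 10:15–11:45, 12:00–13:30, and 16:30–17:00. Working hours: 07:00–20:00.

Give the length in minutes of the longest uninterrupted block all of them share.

60 minutes

Nikolai free within 07:00–20:00: 07:00–09:45, 10:45–11:45, 18:15–19:45.
Mina free within 07:00–20:00: 07:00–10:45, 16:15–18:00, 18:15–20:00.
Ravi free within 07:00–20:00: 08:15–09:15, 11:30–13:30, 16:30–20:00.
Uma free within 07:00–20:00: 09:45–10:15, 11:45–12:00, 13:30–16:30, 17:00–20:00.
Nikolai ∩ Ximena: 07:30–08:15, 08:30–09:45, 18:45–19:45.
Nikolai ∩ Ximena ∩ Mina: 07:30–08:15, 08:30–09:45, 18:45–19:45.
Nikolai ∩ Ximena ∩ Mina ∩ Ravi: 08:30–09:15, 18:45–19:45.
Nikolai ∩ Ximena ∩ Mina ∩ Ravi ∩ Uma: 18:45–19:45.
Single common window of 60 minutes.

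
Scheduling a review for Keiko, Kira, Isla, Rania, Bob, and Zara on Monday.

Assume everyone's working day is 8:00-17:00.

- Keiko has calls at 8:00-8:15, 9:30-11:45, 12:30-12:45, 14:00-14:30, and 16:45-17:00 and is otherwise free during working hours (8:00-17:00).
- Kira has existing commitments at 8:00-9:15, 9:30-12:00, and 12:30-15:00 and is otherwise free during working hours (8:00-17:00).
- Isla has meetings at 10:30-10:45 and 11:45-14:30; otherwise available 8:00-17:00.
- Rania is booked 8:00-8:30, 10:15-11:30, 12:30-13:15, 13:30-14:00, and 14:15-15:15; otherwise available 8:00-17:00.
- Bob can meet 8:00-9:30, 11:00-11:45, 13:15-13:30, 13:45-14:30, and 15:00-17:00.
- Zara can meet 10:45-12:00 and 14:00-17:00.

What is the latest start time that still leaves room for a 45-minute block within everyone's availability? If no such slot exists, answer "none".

16:00

Keiko free within 08:00–17:00: 08:15–09:30, 11:45–12:30, 12:45–14:00, 14:30–16:45.
Kira free within 08:00–17:00: 09:15–09:30, 12:00–12:30, 15:00–17:00.
Isla free within 08:00–17:00: 08:00–10:30, 10:45–11:45, 14:30–17:00.
Rania free within 08:00–17:00: 08:30–10:15, 11:30–12:30, 13:15–13:30, 14:00–14:15, 15:15–17:00.
Keiko ∩ Kira: 09:15–09:30, 12:00–12:30, 15:00–16:45.
Keiko ∩ Kira ∩ Isla: 09:15–09:30, 15:00–16:45.
Keiko ∩ Kira ∩ Isla ∩ Rania: 09:15–09:30, 15:15–16:45.
Keiko ∩ Kira ∩ Isla ∩ Rania ∩ Bob: 09:15–09:30, 15:15–16:45.
Keiko ∩ Kira ∩ Isla ∩ Rania ∩ Bob ∩ Zara: 15:15–16:45.
Windows ≥ 45 min: 15:15–16:45.
Latest start in the last window 15:15–16:45 is 16:45 − 45 min = 16:00.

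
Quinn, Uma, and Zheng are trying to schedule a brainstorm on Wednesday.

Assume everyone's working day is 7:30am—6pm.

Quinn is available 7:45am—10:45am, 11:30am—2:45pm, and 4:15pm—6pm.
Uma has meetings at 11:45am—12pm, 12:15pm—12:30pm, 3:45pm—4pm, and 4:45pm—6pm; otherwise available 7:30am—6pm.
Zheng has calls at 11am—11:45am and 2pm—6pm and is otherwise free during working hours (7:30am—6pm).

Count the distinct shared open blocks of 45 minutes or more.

Uma free within 07:30–18:00: 07:30–11:45, 12:00–12:15, 12:30–15:45, 16:00–16:45.
Zheng free within 07:30–18:00: 07:30–11:00, 11:45–14:00.
Quinn ∩ Uma: 07:45–10:45, 11:30–11:45, 12:00–12:15, 12:30–14:45, 16:15–16:45.
Quinn ∩ Uma ∩ Zheng: 07:45–10:45, 12:00–12:15, 12:30–14:00.
Windows ≥ 45 min: 07:45–10:45, 12:30–14:00.
That's 2 windows.

2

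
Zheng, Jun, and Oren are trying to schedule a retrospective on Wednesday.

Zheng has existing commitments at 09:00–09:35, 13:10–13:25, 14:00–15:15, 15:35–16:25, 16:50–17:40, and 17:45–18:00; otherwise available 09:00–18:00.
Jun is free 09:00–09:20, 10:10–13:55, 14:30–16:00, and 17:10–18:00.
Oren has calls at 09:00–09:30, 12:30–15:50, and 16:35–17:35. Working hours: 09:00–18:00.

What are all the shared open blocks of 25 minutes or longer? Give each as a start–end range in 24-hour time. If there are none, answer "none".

10:10–12:30

Zheng free within 09:00–18:00: 09:35–13:10, 13:25–14:00, 15:15–15:35, 16:25–16:50, 17:40–17:45.
Oren free within 09:00–18:00: 09:30–12:30, 15:50–16:35, 17:35–18:00.
Zheng ∩ Jun: 10:10–13:10, 13:25–13:55, 15:15–15:35, 17:40–17:45.
Zheng ∩ Jun ∩ Oren: 10:10–12:30, 17:40–17:45.
Windows ≥ 25 min: 10:10–12:30.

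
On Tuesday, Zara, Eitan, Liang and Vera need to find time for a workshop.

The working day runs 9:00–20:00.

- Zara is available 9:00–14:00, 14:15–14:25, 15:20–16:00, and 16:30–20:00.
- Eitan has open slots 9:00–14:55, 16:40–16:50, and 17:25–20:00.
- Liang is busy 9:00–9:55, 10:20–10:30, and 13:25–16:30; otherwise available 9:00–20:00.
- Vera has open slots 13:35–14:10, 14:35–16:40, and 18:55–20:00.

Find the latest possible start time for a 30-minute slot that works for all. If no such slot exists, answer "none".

Liang free within 09:00–20:00: 09:55–10:20, 10:30–13:25, 16:30–20:00.
Zara ∩ Eitan: 09:00–14:00, 14:15–14:25, 16:40–16:50, 17:25–20:00.
Zara ∩ Eitan ∩ Liang: 09:55–10:20, 10:30–13:25, 16:40–16:50, 17:25–20:00.
Zara ∩ Eitan ∩ Liang ∩ Vera: 18:55–20:00.
Windows ≥ 30 min: 18:55–20:00.
Latest start in the last window 18:55–20:00 is 20:00 − 30 min = 19:30.

19:30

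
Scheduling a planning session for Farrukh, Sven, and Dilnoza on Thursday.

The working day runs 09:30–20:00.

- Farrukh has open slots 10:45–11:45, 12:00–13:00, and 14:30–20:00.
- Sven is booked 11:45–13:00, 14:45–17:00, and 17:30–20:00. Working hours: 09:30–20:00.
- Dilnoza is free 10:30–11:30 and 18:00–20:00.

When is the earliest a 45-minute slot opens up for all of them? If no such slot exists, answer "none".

10:45

Sven free within 09:30–20:00: 09:30–11:45, 13:00–14:45, 17:00–17:30.
Farrukh ∩ Sven: 10:45–11:45, 14:30–14:45, 17:00–17:30.
Farrukh ∩ Sven ∩ Dilnoza: 10:45–11:30.
Windows ≥ 45 min: 10:45–11:30.
Earliest such window starts at 10:45.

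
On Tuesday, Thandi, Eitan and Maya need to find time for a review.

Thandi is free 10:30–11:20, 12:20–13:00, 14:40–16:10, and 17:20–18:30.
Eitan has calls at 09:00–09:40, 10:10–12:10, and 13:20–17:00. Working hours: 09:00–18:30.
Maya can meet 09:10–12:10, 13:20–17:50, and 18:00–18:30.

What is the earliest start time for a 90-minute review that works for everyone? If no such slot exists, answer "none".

none

Eitan free within 09:00–18:30: 09:40–10:10, 12:10–13:20, 17:00–18:30.
Thandi ∩ Eitan: 12:20–13:00, 17:20–18:30.
Thandi ∩ Eitan ∩ Maya: 17:20–17:50, 18:00–18:30.
Windows ≥ 90 min: (none).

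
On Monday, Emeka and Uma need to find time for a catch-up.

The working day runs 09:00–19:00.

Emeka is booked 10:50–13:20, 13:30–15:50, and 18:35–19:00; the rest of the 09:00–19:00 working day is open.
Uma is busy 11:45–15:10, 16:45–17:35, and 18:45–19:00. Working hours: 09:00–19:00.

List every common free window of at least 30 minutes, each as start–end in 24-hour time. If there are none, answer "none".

Emeka free within 09:00–19:00: 09:00–10:50, 13:20–13:30, 15:50–18:35.
Uma free within 09:00–19:00: 09:00–11:45, 15:10–16:45, 17:35–18:45.
Emeka ∩ Uma: 09:00–10:50, 15:50–16:45, 17:35–18:35.
Windows ≥ 30 min: 09:00–10:50, 15:50–16:45, 17:35–18:35.

09:00–10:50, 15:50–16:45, 17:35–18:35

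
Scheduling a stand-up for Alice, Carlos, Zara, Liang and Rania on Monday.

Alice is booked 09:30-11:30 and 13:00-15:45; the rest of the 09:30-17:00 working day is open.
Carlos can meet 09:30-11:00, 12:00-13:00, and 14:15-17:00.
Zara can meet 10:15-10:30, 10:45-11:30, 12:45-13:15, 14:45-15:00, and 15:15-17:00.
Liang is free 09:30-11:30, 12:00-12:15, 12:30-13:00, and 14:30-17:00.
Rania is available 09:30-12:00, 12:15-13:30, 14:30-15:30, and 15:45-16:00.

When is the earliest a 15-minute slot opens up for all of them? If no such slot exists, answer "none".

Alice free within 09:30–17:00: 11:30–13:00, 15:45–17:00.
Alice ∩ Carlos: 12:00–13:00, 15:45–17:00.
Alice ∩ Carlos ∩ Zara: 12:45–13:00, 15:45–17:00.
Alice ∩ Carlos ∩ Zara ∩ Liang: 12:45–13:00, 15:45–17:00.
Alice ∩ Carlos ∩ Zara ∩ Liang ∩ Rania: 12:45–13:00, 15:45–16:00.
Windows ≥ 15 min: 12:45–13:00, 15:45–16:00.
Earliest such window starts at 12:45.

12:45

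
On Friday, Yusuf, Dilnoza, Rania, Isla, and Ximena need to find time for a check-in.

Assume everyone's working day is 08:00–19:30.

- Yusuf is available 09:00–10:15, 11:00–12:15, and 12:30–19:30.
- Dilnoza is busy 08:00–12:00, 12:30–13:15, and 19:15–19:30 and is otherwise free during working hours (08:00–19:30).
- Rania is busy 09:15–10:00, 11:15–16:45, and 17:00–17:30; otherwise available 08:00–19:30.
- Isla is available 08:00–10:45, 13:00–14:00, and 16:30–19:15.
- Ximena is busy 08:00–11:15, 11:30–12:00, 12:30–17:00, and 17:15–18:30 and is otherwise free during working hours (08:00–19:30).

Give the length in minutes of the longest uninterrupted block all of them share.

45 minutes

Dilnoza free within 08:00–19:30: 12:00–12:30, 13:15–19:15.
Rania free within 08:00–19:30: 08:00–09:15, 10:00–11:15, 16:45–17:00, 17:30–19:30.
Ximena free within 08:00–19:30: 11:15–11:30, 12:00–12:30, 17:00–17:15, 18:30–19:30.
Yusuf ∩ Dilnoza: 12:00–12:15, 13:15–19:15.
Yusuf ∩ Dilnoza ∩ Rania: 16:45–17:00, 17:30–19:15.
Yusuf ∩ Dilnoza ∩ Rania ∩ Isla: 16:45–17:00, 17:30–19:15.
Yusuf ∩ Dilnoza ∩ Rania ∩ Isla ∩ Ximena: 18:30–19:15.
Single common window of 45 minutes.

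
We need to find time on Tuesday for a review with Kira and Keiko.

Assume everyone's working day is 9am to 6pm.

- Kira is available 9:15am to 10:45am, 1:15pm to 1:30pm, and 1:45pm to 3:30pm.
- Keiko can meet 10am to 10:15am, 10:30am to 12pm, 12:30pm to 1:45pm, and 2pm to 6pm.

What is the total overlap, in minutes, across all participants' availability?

135 minutes

Kira ∩ Keiko: 10:00–10:15, 10:30–10:45, 13:15–13:30, 14:00–15:30.
Total common minutes: 15 + 15 + 15 + 90 = 135.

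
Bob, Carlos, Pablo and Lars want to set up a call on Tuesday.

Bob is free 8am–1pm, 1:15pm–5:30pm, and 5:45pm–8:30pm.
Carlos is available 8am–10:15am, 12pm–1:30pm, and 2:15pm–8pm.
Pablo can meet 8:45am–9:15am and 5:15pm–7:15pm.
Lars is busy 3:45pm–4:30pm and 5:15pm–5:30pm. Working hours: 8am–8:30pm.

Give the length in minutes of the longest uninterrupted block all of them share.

Lars free within 08:00–20:30: 08:00–15:45, 16:30–17:15, 17:30–20:30.
Bob ∩ Carlos: 08:00–10:15, 12:00–13:00, 13:15–13:30, 14:15–17:30, 17:45–20:00.
Bob ∩ Carlos ∩ Pablo: 08:45–09:15, 17:15–17:30, 17:45–19:15.
Bob ∩ Carlos ∩ Pablo ∩ Lars: 08:45–09:15, 17:45–19:15.
Common window lengths: 30, 90 min; longest is 90.

90 minutes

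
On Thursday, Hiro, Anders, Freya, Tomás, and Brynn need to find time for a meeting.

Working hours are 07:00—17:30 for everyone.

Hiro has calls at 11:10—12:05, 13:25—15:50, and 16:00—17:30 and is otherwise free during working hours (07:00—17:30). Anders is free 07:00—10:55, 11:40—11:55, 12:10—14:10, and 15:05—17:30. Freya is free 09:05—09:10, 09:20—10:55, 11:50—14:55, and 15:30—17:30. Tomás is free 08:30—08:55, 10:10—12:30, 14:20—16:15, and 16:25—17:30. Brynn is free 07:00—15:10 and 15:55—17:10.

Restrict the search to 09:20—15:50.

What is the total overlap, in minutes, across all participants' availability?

65 minutes

Hiro free within 07:00–17:30: 07:00–11:10, 12:05–13:25, 15:50–16:00.
Hiro ∩ Anders: 07:00–10:55, 12:10–13:25, 15:50–16:00.
Hiro ∩ Anders ∩ Freya: 09:05–09:10, 09:20–10:55, 12:10–13:25, 15:50–16:00.
Hiro ∩ Anders ∩ Freya ∩ Tomás: 10:10–10:55, 12:10–12:30, 15:50–16:00.
Hiro ∩ Anders ∩ Freya ∩ Tomás ∩ Brynn: 10:10–10:55, 12:10–12:30, 15:55–16:00.
Restricted to 09:20–15:50: 10:10–10:55, 12:10–12:30.
Total common minutes: 45 + 20 = 65.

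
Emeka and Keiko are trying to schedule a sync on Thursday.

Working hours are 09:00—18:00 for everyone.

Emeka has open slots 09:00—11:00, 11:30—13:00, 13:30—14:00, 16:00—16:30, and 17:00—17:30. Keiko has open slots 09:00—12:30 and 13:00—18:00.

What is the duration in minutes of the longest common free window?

Emeka ∩ Keiko: 09:00–11:00, 11:30–12:30, 13:30–14:00, 16:00–16:30, 17:00–17:30.
Common window lengths: 120, 60, 30, 30, 30 min; longest is 120.

120 minutes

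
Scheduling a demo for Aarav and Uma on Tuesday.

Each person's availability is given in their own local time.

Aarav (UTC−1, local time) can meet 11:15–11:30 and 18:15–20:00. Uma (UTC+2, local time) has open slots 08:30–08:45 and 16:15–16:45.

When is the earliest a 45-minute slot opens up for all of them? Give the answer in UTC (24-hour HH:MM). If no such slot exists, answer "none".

Aarav → UTC: 12:15–12:30, 19:15–21:00.
Uma → UTC: 06:30–06:45, 14:15–14:45.
Aarav ∩ Uma: (none).
Windows ≥ 45 min: (none).

none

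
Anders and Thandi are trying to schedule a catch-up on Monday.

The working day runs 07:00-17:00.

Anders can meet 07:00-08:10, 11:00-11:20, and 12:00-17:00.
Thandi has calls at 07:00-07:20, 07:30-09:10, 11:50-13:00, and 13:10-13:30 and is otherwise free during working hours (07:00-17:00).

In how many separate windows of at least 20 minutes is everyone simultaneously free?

Thandi free within 07:00–17:00: 07:20–07:30, 09:10–11:50, 13:00–13:10, 13:30–17:00.
Anders ∩ Thandi: 07:20–07:30, 11:00–11:20, 13:00–13:10, 13:30–17:00.
Windows ≥ 20 min: 11:00–11:20, 13:30–17:00.
That's 2 windows.

2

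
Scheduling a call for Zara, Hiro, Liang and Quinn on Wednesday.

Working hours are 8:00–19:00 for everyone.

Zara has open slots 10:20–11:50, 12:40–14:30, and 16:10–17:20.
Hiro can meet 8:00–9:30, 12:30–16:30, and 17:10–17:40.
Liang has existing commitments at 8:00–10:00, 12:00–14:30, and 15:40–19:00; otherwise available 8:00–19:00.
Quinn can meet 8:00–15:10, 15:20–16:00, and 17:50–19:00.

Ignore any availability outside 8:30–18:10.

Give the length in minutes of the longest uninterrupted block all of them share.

0 minutes

Liang free within 08:00–19:00: 10:00–12:00, 14:30–15:40.
Zara ∩ Hiro: 12:40–14:30, 16:10–16:30, 17:10–17:20.
Zara ∩ Hiro ∩ Liang: (none).
Zara ∩ Hiro ∩ Liang ∩ Quinn: (none).
Restricted to 08:30–18:10: (none).
No common window.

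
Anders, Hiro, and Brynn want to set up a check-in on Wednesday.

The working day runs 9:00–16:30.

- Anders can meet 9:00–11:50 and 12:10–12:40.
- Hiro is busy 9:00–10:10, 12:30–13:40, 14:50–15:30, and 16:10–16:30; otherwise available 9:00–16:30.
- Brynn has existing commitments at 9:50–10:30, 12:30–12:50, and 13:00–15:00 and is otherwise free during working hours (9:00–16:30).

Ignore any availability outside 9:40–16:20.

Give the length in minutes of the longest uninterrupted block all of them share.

Hiro free within 09:00–16:30: 10:10–12:30, 13:40–14:50, 15:30–16:10.
Brynn free within 09:00–16:30: 09:00–09:50, 10:30–12:30, 12:50–13:00, 15:00–16:30.
Anders ∩ Hiro: 10:10–11:50, 12:10–12:30.
Anders ∩ Hiro ∩ Brynn: 10:30–11:50, 12:10–12:30.
Restricted to 09:40–16:20: 10:30–11:50, 12:10–12:30.
Common window lengths: 80, 20 min; longest is 80.

80 minutes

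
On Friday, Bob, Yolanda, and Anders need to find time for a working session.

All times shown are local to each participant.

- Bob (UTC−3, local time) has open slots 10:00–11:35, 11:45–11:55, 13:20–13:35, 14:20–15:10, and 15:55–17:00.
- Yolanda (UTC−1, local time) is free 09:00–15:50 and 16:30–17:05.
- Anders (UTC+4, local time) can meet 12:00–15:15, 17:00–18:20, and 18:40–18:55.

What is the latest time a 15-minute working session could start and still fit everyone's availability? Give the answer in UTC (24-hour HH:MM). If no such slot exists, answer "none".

Bob → UTC: 13:00–14:35, 14:45–14:55, 16:20–16:35, 17:20–18:10, 18:55–20:00.
Yolanda → UTC: 10:00–16:50, 17:30–18:05.
Anders → UTC: 08:00–11:15, 13:00–14:20, 14:40–14:55.
Bob ∩ Yolanda: 13:00–14:35, 14:45–14:55, 16:20–16:35, 17:30–18:05.
Bob ∩ Yolanda ∩ Anders: 13:00–14:20, 14:45–14:55.
Windows ≥ 15 min: 13:00–14:20.
Latest start in the last window 13:00–14:20 is 14:20 − 15 min = 14:05.

14:05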